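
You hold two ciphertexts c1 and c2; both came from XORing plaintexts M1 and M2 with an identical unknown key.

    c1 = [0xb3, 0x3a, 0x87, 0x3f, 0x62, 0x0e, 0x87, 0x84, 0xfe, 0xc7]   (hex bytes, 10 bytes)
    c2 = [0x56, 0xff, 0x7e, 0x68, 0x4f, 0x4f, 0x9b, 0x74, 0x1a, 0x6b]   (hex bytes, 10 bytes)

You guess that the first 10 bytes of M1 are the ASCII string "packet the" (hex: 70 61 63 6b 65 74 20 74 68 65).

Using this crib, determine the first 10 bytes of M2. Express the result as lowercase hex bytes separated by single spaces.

First, c1 ⊕ c2 = (M1 ⊕ K) ⊕ (M2 ⊕ K) = M1 ⊕ M2, so the key drops out. Then M2 = (M1 ⊕ M2) ⊕ M1 over the first 10 bytes.
byte 0: (b3 xor 56) xor 70 = e5 xor 70 = 95
byte 1: (3a xor ff) xor 61 = c5 xor 61 = a4
byte 2: (87 xor 7e) xor 63 = f9 xor 63 = 9a
byte 3: (3f xor 68) xor 6b = 57 xor 6b = 3c
byte 4: (62 xor 4f) xor 65 = 2d xor 65 = 48
byte 5: (0e xor 4f) xor 74 = 41 xor 74 = 35
byte 6: (87 xor 9b) xor 20 = 1c xor 20 = 3c
byte 7: (84 xor 74) xor 74 = f0 xor 74 = 84
byte 8: (fe xor 1a) xor 68 = e4 xor 68 = 8c
byte 9: (c7 xor 6b) xor 65 = ac xor 65 = c9

95 a4 9a 3c 48 35 3c 84 8c c9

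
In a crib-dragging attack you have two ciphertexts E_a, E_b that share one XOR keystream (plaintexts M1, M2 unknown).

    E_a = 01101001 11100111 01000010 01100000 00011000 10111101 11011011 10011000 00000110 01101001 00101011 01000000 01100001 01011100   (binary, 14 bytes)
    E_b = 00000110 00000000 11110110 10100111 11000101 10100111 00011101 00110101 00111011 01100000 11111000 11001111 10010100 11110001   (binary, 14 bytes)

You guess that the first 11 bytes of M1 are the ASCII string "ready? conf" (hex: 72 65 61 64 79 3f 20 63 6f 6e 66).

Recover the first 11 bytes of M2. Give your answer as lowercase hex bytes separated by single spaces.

1d 82 d5 a3 a4 25 e6 ce 52 67 b5

First, E_a ⊕ E_b = (M1 ⊕ K) ⊕ (M2 ⊕ K) = M1 ⊕ M2, so the key drops out. Then M2 = (M1 ⊕ M2) ⊕ M1 over the first 11 bytes.
byte 0: (69 ^ 06) ^ 72 = 6f ^ 72 = 1d
byte 1: (e7 ^ 00) ^ 65 = e7 ^ 65 = 82
byte 2: (42 ^ f6) ^ 61 = b4 ^ 61 = d5
byte 3: (60 ^ a7) ^ 64 = c7 ^ 64 = a3
byte 4: (18 ^ c5) ^ 79 = dd ^ 79 = a4
byte 5: (bd ^ a7) ^ 3f = 1a ^ 3f = 25
byte 6: (db ^ 1d) ^ 20 = c6 ^ 20 = e6
byte 7: (98 ^ 35) ^ 63 = ad ^ 63 = ce
byte 8: (06 ^ 3b) ^ 6f = 3d ^ 6f = 52
byte 9: (69 ^ 60) ^ 6e = 09 ^ 6e = 67
byte 10: (2b ^ f8) ^ 66 = d3 ^ 66 = b5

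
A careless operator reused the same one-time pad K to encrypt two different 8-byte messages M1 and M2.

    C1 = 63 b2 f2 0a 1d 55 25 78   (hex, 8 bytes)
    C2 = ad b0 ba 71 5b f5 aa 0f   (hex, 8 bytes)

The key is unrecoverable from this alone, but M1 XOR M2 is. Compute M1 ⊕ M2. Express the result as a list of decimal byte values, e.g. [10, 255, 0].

[206, 2, 72, 123, 70, 160, 143, 119]

C1 ⊕ C2 = (M1 ⊕ K) ⊕ (M2 ⊕ K) = M1 ⊕ M2 — the shared key cancels under XOR.
byte 0: 01100011 XOR 10101101 = 11001110
byte 1: 10110010 XOR 10110000 = 00000010
byte 2: 11110010 XOR 10111010 = 01001000
byte 3: 00001010 XOR 01110001 = 01111011
byte 4: 00011101 XOR 01011011 = 01000110
byte 5: 01010101 XOR 11110101 = 10100000
byte 6: 00100101 XOR 10101010 = 10001111
byte 7: 01111000 XOR 00001111 = 01110111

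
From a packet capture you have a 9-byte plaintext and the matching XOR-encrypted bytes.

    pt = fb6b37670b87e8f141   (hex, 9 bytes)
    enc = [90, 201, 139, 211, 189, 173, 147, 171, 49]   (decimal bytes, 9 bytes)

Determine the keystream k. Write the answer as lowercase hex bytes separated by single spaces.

Since enc = pt ⊕ k, XORing both sides with pt gives k = pt ⊕ enc.
251 ⊕  90 = 161
107 ⊕ 201 = 162
 55 ⊕ 139 = 188
103 ⊕ 211 = 180
 11 ⊕ 189 = 182
135 ⊕ 173 =  42
232 ⊕ 147 = 123
241 ⊕ 171 =  90
 65 ⊕  49 = 112

a1 a2 bc b4 b6 2a 7b 5a 70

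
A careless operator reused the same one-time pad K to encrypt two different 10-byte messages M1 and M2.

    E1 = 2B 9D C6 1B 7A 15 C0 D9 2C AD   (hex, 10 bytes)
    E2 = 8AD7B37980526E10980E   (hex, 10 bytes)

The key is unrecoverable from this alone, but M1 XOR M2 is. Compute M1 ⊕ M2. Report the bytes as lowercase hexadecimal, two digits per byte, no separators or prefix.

E1 ⊕ E2 = (M1 ⊕ K) ⊕ (M2 ⊕ K) = M1 ⊕ M2 — the shared key cancels under XOR.
2b ⊕ 8a = a1
9d ⊕ d7 = 4a
c6 ⊕ b3 = 75
1b ⊕ 79 = 62
7a ⊕ 80 = fa
15 ⊕ 52 = 47
c0 ⊕ 6e = ae
d9 ⊕ 10 = c9
2c ⊕ 98 = b4
ad ⊕ 0e = a3

a14a7562fa47aec9b4a3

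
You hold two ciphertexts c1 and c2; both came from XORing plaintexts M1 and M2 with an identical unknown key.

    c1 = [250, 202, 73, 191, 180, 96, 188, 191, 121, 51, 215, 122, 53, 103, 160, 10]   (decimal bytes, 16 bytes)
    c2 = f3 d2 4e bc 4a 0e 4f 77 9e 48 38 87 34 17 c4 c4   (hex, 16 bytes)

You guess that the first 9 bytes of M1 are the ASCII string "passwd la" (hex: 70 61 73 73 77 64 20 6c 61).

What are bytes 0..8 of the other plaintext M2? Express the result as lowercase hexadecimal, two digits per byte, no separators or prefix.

First, c1 ⊕ c2 = (M1 ⊕ K) ⊕ (M2 ⊕ K) = M1 ⊕ M2, so the key drops out. Then M2 = (M1 ⊕ M2) ⊕ M1 over the first 9 bytes.
byte 0: (fa xor f3) xor 70 = 09 xor 70 = 79
byte 1: (ca xor d2) xor 61 = 18 xor 61 = 79
byte 2: (49 xor 4e) xor 73 = 07 xor 73 = 74
byte 3: (bf xor bc) xor 73 = 03 xor 73 = 70
byte 4: (b4 xor 4a) xor 77 = fe xor 77 = 89
byte 5: (60 xor 0e) xor 64 = 6e xor 64 = 0a
byte 6: (bc xor 4f) xor 20 = f3 xor 20 = d3
byte 7: (bf xor 77) xor 6c = c8 xor 6c = a4
byte 8: (79 xor 9e) xor 61 = e7 xor 61 = 86

79797470890ad3a486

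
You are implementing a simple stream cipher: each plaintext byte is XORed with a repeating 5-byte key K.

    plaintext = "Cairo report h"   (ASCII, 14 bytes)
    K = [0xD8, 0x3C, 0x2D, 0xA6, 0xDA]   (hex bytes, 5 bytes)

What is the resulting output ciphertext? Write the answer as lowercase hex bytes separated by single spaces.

The 5-byte key repeats, so the effective keystream is d8 3c 2d a6 da d8 3c 2d a6 da d8 3c 2d a6.
byte 0: 43 XOR d8 = 9b
byte 1: 61 XOR 3c = 5d
byte 2: 69 XOR 2d = 44
byte 3: 72 XOR a6 = d4
byte 4: 6f XOR da = b5
byte 5: 20 XOR d8 = f8
byte 6: 72 XOR 3c = 4e
byte 7: 65 XOR 2d = 48
byte 8: 70 XOR a6 = d6
byte 9: 6f XOR da = b5
byte 10: 72 XOR d8 = aa
byte 11: 74 XOR 3c = 48
byte 12: 20 XOR 2d = 0d
byte 13: 68 XOR a6 = ce

9b 5d 44 d4 b5 f8 4e 48 d6 b5 aa 48 0d ce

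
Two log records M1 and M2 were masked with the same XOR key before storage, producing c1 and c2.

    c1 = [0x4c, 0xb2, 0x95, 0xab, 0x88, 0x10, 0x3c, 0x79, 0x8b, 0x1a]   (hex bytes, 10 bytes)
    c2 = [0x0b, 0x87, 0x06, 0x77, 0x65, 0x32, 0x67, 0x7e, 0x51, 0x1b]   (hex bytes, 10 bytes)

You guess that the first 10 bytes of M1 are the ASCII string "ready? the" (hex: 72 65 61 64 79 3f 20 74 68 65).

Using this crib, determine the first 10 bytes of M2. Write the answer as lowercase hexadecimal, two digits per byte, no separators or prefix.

3550f2b8941d7b73b264

First, c1 ⊕ c2 = (M1 ⊕ K) ⊕ (M2 ⊕ K) = M1 ⊕ M2, so the key drops out. Then M2 = (M1 ⊕ M2) ⊕ M1 over the first 10 bytes.
byte 0: (4c xor 0b) xor 72 = 47 xor 72 = 35
byte 1: (b2 xor 87) xor 65 = 35 xor 65 = 50
byte 2: (95 xor 06) xor 61 = 93 xor 61 = f2
byte 3: (ab xor 77) xor 64 = dc xor 64 = b8
byte 4: (88 xor 65) xor 79 = ed xor 79 = 94
byte 5: (10 xor 32) xor 3f = 22 xor 3f = 1d
byte 6: (3c xor 67) xor 20 = 5b xor 20 = 7b
byte 7: (79 xor 7e) xor 74 = 07 xor 74 = 73
byte 8: (8b xor 51) xor 68 = da xor 68 = b2
byte 9: (1a xor 1b) xor 65 = 01 xor 65 = 64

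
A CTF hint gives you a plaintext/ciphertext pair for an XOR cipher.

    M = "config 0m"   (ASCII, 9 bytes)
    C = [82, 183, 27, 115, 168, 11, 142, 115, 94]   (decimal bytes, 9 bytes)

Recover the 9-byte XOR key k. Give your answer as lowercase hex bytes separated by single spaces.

31 d8 75 15 c1 6c ae 43 33

Since C = M ⊕ k, XORing both sides with M gives k = M ⊕ C.
63 xor 52 = 31
6f xor b7 = d8
6e xor 1b = 75
66 xor 73 = 15
69 xor a8 = c1
67 xor 0b = 6c
20 xor 8e = ae
30 xor 73 = 43
6d xor 5e = 33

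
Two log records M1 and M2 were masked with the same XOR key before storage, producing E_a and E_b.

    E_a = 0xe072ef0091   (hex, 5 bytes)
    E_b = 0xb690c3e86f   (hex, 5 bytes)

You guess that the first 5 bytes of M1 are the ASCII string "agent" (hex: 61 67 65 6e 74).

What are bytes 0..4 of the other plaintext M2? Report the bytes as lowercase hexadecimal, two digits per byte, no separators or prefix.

First, E_a ⊕ E_b = (M1 ⊕ K) ⊕ (M2 ⊕ K) = M1 ⊕ M2, so the key drops out. Then M2 = (M1 ⊕ M2) ⊕ M1 over the first 5 bytes.
byte 0: (e0 ⊕ b6) ⊕ 61 = 56 ⊕ 61 = 37
byte 1: (72 ⊕ 90) ⊕ 67 = e2 ⊕ 67 = 85
byte 2: (ef ⊕ c3) ⊕ 65 = 2c ⊕ 65 = 49
byte 3: (00 ⊕ e8) ⊕ 6e = e8 ⊕ 6e = 86
byte 4: (91 ⊕ 6f) ⊕ 74 = fe ⊕ 74 = 8a

378549868a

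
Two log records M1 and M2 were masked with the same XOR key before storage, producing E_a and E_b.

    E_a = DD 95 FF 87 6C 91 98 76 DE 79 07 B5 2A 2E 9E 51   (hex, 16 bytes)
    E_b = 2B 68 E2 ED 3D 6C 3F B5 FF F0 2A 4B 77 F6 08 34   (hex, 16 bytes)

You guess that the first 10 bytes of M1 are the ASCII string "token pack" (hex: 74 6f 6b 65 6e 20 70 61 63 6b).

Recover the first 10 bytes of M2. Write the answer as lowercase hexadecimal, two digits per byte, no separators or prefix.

8292760f3fddd7a242e2

First, E_a ⊕ E_b = (M1 ⊕ K) ⊕ (M2 ⊕ K) = M1 ⊕ M2, so the key drops out. Then M2 = (M1 ⊕ M2) ⊕ M1 over the first 10 bytes.
byte 0: (dd ⊕ 2b) ⊕ 74 = f6 ⊕ 74 = 82
byte 1: (95 ⊕ 68) ⊕ 6f = fd ⊕ 6f = 92
byte 2: (ff ⊕ e2) ⊕ 6b = 1d ⊕ 6b = 76
byte 3: (87 ⊕ ed) ⊕ 65 = 6a ⊕ 65 = 0f
byte 4: (6c ⊕ 3d) ⊕ 6e = 51 ⊕ 6e = 3f
byte 5: (91 ⊕ 6c) ⊕ 20 = fd ⊕ 20 = dd
byte 6: (98 ⊕ 3f) ⊕ 70 = a7 ⊕ 70 = d7
byte 7: (76 ⊕ b5) ⊕ 61 = c3 ⊕ 61 = a2
byte 8: (de ⊕ ff) ⊕ 63 = 21 ⊕ 63 = 42
byte 9: (79 ⊕ f0) ⊕ 6b = 89 ⊕ 6b = e2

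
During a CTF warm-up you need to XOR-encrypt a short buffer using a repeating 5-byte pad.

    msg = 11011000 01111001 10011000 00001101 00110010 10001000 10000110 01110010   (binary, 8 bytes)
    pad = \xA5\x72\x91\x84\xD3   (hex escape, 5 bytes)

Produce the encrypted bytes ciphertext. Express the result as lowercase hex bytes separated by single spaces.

7d 0b 09 89 e1 2d f4 e3

The 5-byte key repeats, so the effective keystream is a5 72 91 84 d3 a5 72 91.
byte 0: d8 XOR a5 = 7d
byte 1: 79 XOR 72 = 0b
byte 2: 98 XOR 91 = 09
byte 3: 0d XOR 84 = 89
byte 4: 32 XOR d3 = e1
byte 5: 88 XOR a5 = 2d
byte 6: 86 XOR 72 = f4
byte 7: 72 XOR 91 = e3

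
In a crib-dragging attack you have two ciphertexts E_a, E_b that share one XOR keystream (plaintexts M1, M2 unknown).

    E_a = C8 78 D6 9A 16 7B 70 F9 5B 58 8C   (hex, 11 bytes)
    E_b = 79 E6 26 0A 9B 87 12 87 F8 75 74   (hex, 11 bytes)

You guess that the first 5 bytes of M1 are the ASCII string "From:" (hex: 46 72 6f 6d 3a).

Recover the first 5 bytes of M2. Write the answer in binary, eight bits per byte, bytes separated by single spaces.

11110111 11101100 10011111 11111101 10110111

First, E_a ⊕ E_b = (M1 ⊕ K) ⊕ (M2 ⊕ K) = M1 ⊕ M2, so the key drops out. Then M2 = (M1 ⊕ M2) ⊕ M1 over the first 5 bytes.
byte 0: (c8 ⊕ 79) ⊕ 46 = b1 ⊕ 46 = f7
byte 1: (78 ⊕ e6) ⊕ 72 = 9e ⊕ 72 = ec
byte 2: (d6 ⊕ 26) ⊕ 6f = f0 ⊕ 6f = 9f
byte 3: (9a ⊕ 0a) ⊕ 6d = 90 ⊕ 6d = fd
byte 4: (16 ⊕ 9b) ⊕ 3a = 8d ⊕ 3a = b7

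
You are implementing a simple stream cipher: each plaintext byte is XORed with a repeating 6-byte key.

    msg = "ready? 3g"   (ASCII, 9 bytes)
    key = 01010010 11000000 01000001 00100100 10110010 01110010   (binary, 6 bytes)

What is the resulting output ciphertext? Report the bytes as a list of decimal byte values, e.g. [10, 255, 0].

[32, 165, 32, 64, 203, 77, 114, 243, 38]

The 6-byte key repeats, so the effective keystream is 52 c0 41 24 b2 72 52 c0 41.
byte 0: 114 ^  82 =  32
byte 1: 101 ^ 192 = 165
byte 2:  97 ^  65 =  32
byte 3: 100 ^  36 =  64
byte 4: 121 ^ 178 = 203
byte 5:  63 ^ 114 =  77
byte 6:  32 ^  82 = 114
byte 7:  51 ^ 192 = 243
byte 8: 103 ^  65 =  38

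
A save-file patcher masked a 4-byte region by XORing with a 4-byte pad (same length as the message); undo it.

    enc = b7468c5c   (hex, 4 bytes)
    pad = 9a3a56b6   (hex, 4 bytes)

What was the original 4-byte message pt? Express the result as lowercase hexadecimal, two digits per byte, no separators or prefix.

2d7cdaea

XOR is its own inverse, so applying the key byte-wise gives the result directly.
byte 0: b7 ^ 9a = 2d
byte 1: 46 ^ 3a = 7c
byte 2: 8c ^ 56 = da
byte 3: 5c ^ b6 = ea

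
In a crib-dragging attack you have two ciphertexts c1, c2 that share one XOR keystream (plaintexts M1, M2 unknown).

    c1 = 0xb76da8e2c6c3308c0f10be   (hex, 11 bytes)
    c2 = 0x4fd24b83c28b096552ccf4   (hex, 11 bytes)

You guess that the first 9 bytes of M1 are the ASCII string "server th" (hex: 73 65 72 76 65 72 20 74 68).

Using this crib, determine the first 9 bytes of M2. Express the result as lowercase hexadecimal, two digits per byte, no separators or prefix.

8bda9117613a199d35

First, c1 ⊕ c2 = (M1 ⊕ K) ⊕ (M2 ⊕ K) = M1 ⊕ M2, so the key drops out. Then M2 = (M1 ⊕ M2) ⊕ M1 over the first 9 bytes.
byte 0: (b7 XOR 4f) XOR 73 = f8 XOR 73 = 8b
byte 1: (6d XOR d2) XOR 65 = bf XOR 65 = da
byte 2: (a8 XOR 4b) XOR 72 = e3 XOR 72 = 91
byte 3: (e2 XOR 83) XOR 76 = 61 XOR 76 = 17
byte 4: (c6 XOR c2) XOR 65 = 04 XOR 65 = 61
byte 5: (c3 XOR 8b) XOR 72 = 48 XOR 72 = 3a
byte 6: (30 XOR 09) XOR 20 = 39 XOR 20 = 19
byte 7: (8c XOR 65) XOR 74 = e9 XOR 74 = 9d
byte 8: (0f XOR 52) XOR 68 = 5d XOR 68 = 35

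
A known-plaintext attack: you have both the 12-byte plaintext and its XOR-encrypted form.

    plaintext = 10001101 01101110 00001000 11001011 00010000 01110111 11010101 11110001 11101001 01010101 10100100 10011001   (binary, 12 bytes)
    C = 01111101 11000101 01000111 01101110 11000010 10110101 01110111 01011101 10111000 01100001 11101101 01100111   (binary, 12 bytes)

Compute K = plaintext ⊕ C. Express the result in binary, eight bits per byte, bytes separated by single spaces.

Since C = plaintext ⊕ K, XORing both sides with plaintext gives K = plaintext ⊕ C.
141 xor 125 = 240
110 xor 197 = 171
  8 xor  71 =  79
203 xor 110 = 165
 16 xor 194 = 210
119 xor 181 = 194
213 xor 119 = 162
241 xor  93 = 172
233 xor 184 =  81
 85 xor  97 =  52
164 xor 237 =  73
153 xor 103 = 254

11110000 10101011 01001111 10100101 11010010 11000010 10100010 10101100 01010001 00110100 01001001 11111110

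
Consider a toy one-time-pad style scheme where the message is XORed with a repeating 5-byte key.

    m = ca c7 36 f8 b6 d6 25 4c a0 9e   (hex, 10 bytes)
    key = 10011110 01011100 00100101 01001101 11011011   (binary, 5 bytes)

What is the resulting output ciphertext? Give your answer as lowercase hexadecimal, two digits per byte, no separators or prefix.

The 5-byte key repeats, so the effective keystream is 9e 5c 25 4d db 9e 5c 25 4d db.
byte 0: ca xor 9e = 54
byte 1: c7 xor 5c = 9b
byte 2: 36 xor 25 = 13
byte 3: f8 xor 4d = b5
byte 4: b6 xor db = 6d
byte 5: d6 xor 9e = 48
byte 6: 25 xor 5c = 79
byte 7: 4c xor 25 = 69
byte 8: a0 xor 4d = ed
byte 9: 9e xor db = 45

549b13b56d487969ed45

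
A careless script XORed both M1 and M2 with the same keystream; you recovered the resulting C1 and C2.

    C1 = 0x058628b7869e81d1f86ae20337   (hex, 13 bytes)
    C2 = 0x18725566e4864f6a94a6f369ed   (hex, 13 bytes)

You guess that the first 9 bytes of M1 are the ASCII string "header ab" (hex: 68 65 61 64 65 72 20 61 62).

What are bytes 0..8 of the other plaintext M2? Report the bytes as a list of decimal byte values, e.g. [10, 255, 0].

First, C1 ⊕ C2 = (M1 ⊕ K) ⊕ (M2 ⊕ K) = M1 ⊕ M2, so the key drops out. Then M2 = (M1 ⊕ M2) ⊕ M1 over the first 9 bytes.
byte 0: (05 ^ 18) ^ 68 = 1d ^ 68 = 75
byte 1: (86 ^ 72) ^ 65 = f4 ^ 65 = 91
byte 2: (28 ^ 55) ^ 61 = 7d ^ 61 = 1c
byte 3: (b7 ^ 66) ^ 64 = d1 ^ 64 = b5
byte 4: (86 ^ e4) ^ 65 = 62 ^ 65 = 07
byte 5: (9e ^ 86) ^ 72 = 18 ^ 72 = 6a
byte 6: (81 ^ 4f) ^ 20 = ce ^ 20 = ee
byte 7: (d1 ^ 6a) ^ 61 = bb ^ 61 = da
byte 8: (f8 ^ 94) ^ 62 = 6c ^ 62 = 0e

[117, 145, 28, 181, 7, 106, 238, 218, 14]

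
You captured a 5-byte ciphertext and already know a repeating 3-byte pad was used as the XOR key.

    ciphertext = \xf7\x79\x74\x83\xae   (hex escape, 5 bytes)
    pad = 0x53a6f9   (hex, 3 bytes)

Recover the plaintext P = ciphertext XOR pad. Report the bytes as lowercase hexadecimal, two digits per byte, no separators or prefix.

a4df8dd008

The 3-byte key repeats, so the effective keystream is 53 a6 f9 53 a6.
byte 0: f7 xor 53 = a4
byte 1: 79 xor a6 = df
byte 2: 74 xor f9 = 8d
byte 3: 83 xor 53 = d0
byte 4: ae xor a6 = 08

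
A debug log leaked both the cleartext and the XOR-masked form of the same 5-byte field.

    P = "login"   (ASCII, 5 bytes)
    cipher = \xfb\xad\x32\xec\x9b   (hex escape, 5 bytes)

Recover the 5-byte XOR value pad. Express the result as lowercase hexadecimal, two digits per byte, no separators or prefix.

97c25585f5

Since cipher = P ⊕ pad, XORing both sides with P gives pad = P ⊕ cipher.
6c XOR fb = 97
6f XOR ad = c2
67 XOR 32 = 55
69 XOR ec = 85
6e XOR 9b = f5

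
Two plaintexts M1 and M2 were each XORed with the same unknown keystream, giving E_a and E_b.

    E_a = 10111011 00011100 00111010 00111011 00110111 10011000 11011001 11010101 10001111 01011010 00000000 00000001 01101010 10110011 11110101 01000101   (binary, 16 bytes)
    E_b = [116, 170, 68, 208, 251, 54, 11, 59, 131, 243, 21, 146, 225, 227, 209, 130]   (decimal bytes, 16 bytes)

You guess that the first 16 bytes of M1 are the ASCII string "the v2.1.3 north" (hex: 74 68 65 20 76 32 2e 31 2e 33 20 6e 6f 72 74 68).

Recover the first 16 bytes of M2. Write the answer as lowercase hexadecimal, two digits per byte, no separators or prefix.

First, E_a ⊕ E_b = (M1 ⊕ K) ⊕ (M2 ⊕ K) = M1 ⊕ M2, so the key drops out. Then M2 = (M1 ⊕ M2) ⊕ M1 over the first 16 bytes.
byte 0: (bb xor 74) xor 74 = cf xor 74 = bb
byte 1: (1c xor aa) xor 68 = b6 xor 68 = de
byte 2: (3a xor 44) xor 65 = 7e xor 65 = 1b
byte 3: (3b xor d0) xor 20 = eb xor 20 = cb
byte 4: (37 xor fb) xor 76 = cc xor 76 = ba
byte 5: (98 xor 36) xor 32 = ae xor 32 = 9c
byte 6: (d9 xor 0b) xor 2e = d2 xor 2e = fc
byte 7: (d5 xor 3b) xor 31 = ee xor 31 = df
byte 8: (8f xor 83) xor 2e = 0c xor 2e = 22
byte 9: (5a xor f3) xor 33 = a9 xor 33 = 9a
byte 10: (00 xor 15) xor 20 = 15 xor 20 = 35
byte 11: (01 xor 92) xor 6e = 93 xor 6e = fd
byte 12: (6a xor e1) xor 6f = 8b xor 6f = e4
byte 13: (b3 xor e3) xor 72 = 50 xor 72 = 22
byte 14: (f5 xor d1) xor 74 = 24 xor 74 = 50
byte 15: (45 xor 82) xor 68 = c7 xor 68 = af

bbde1bcbba9cfcdf229a35fde42250af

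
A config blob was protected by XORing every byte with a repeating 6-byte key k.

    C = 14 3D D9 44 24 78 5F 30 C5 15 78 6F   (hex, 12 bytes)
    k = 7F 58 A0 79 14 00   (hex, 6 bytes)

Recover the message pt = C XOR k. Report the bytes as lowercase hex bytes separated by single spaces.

The 6-byte key repeats, so the effective keystream is 7f 58 a0 79 14 00 7f 58 a0 79 14 00.
byte 0: 00010100 xor 01111111 = 01101011
byte 1: 00111101 xor 01011000 = 01100101
byte 2: 11011001 xor 10100000 = 01111001
byte 3: 01000100 xor 01111001 = 00111101
byte 4: 00100100 xor 00010100 = 00110000
byte 5: 01111000 xor 00000000 = 01111000
byte 6: 01011111 xor 01111111 = 00100000
byte 7: 00110000 xor 01011000 = 01101000
byte 8: 11000101 xor 10100000 = 01100101
byte 9: 00010101 xor 01111001 = 01101100
byte 10: 01111000 xor 00010100 = 01101100
byte 11: 01101111 xor 00000000 = 01101111

6b 65 79 3d 30 78 20 68 65 6c 6c 6f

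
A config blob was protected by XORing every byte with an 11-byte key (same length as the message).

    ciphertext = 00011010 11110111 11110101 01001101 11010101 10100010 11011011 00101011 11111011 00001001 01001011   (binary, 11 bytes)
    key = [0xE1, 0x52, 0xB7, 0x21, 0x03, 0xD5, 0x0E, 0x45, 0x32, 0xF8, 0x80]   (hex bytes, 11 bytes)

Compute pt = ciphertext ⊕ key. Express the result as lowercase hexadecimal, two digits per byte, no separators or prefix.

XOR is its own inverse, so applying the key byte-wise gives the result directly.
byte 0: 1a xor e1 = fb
byte 1: f7 xor 52 = a5
byte 2: f5 xor b7 = 42
byte 3: 4d xor 21 = 6c
byte 4: d5 xor 03 = d6
byte 5: a2 xor d5 = 77
byte 6: db xor 0e = d5
byte 7: 2b xor 45 = 6e
byte 8: fb xor 32 = c9
byte 9: 09 xor f8 = f1
byte 10: 4b xor 80 = cb

fba5426cd677d56ec9f1cb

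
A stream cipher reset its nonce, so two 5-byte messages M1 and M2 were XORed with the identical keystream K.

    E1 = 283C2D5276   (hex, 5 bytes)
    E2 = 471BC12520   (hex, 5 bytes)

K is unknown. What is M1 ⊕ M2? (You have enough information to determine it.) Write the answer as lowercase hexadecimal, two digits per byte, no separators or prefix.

6f27ec7756

E1 ⊕ E2 = (M1 ⊕ K) ⊕ (M2 ⊕ K) = M1 ⊕ M2 — the shared key cancels under XOR.
28 xor 47 = 6f
3c xor 1b = 27
2d xor c1 = ec
52 xor 25 = 77
76 xor 20 = 56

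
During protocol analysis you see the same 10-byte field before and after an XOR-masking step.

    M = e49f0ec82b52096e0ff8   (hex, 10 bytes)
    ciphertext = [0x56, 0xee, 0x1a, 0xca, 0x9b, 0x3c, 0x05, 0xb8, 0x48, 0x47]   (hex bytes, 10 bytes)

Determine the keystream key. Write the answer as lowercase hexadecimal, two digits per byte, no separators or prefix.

Since ciphertext = M ⊕ key, XORing both sides with M gives key = M ⊕ ciphertext.
11100100 ⊕ 01010110 = 10110010
10011111 ⊕ 11101110 = 01110001
00001110 ⊕ 00011010 = 00010100
11001000 ⊕ 11001010 = 00000010
00101011 ⊕ 10011011 = 10110000
01010010 ⊕ 00111100 = 01101110
00001001 ⊕ 00000101 = 00001100
01101110 ⊕ 10111000 = 11010110
00001111 ⊕ 01001000 = 01000111
11111000 ⊕ 01000111 = 10111111

b2711402b06e0cd647bf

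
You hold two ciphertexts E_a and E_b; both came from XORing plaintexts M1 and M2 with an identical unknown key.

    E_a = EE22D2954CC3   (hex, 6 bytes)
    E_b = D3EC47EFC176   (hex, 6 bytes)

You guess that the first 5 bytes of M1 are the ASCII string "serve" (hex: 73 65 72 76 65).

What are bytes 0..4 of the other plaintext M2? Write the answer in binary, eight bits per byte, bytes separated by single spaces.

01001110 10101011 11100111 00001100 11101000

First, E_a ⊕ E_b = (M1 ⊕ K) ⊕ (M2 ⊕ K) = M1 ⊕ M2, so the key drops out. Then M2 = (M1 ⊕ M2) ⊕ M1 over the first 5 bytes.
byte 0: (ee ⊕ d3) ⊕ 73 = 3d ⊕ 73 = 4e
byte 1: (22 ⊕ ec) ⊕ 65 = ce ⊕ 65 = ab
byte 2: (d2 ⊕ 47) ⊕ 72 = 95 ⊕ 72 = e7
byte 3: (95 ⊕ ef) ⊕ 76 = 7a ⊕ 76 = 0c
byte 4: (4c ⊕ c1) ⊕ 65 = 8d ⊕ 65 = e8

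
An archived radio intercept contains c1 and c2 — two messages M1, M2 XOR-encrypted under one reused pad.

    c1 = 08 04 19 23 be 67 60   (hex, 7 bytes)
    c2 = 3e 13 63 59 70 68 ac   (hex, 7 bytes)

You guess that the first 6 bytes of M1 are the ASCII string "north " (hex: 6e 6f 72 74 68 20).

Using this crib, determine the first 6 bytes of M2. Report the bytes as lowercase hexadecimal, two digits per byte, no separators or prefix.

First, c1 ⊕ c2 = (M1 ⊕ K) ⊕ (M2 ⊕ K) = M1 ⊕ M2, so the key drops out. Then M2 = (M1 ⊕ M2) ⊕ M1 over the first 6 bytes.
byte 0: (08 ^ 3e) ^ 6e = 36 ^ 6e = 58
byte 1: (04 ^ 13) ^ 6f = 17 ^ 6f = 78
byte 2: (19 ^ 63) ^ 72 = 7a ^ 72 = 08
byte 3: (23 ^ 59) ^ 74 = 7a ^ 74 = 0e
byte 4: (be ^ 70) ^ 68 = ce ^ 68 = a6
byte 5: (67 ^ 68) ^ 20 = 0f ^ 20 = 2f

5878080ea62f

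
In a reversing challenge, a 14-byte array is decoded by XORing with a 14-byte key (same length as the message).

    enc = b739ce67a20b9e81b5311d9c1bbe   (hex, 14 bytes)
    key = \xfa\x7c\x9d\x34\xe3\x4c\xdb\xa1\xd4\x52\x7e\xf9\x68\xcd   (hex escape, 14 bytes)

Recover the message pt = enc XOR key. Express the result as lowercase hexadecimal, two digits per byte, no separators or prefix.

4d45535341474520616363657373

XOR is its own inverse, so applying the key byte-wise gives the result directly.
b7 XOR fa = 4d
39 XOR 7c = 45
ce XOR 9d = 53
67 XOR 34 = 53
a2 XOR e3 = 41
0b XOR 4c = 47
9e XOR db = 45
81 XOR a1 = 20
b5 XOR d4 = 61
31 XOR 52 = 63
1d XOR 7e = 63
9c XOR f9 = 65
1b XOR 68 = 73
be XOR cd = 73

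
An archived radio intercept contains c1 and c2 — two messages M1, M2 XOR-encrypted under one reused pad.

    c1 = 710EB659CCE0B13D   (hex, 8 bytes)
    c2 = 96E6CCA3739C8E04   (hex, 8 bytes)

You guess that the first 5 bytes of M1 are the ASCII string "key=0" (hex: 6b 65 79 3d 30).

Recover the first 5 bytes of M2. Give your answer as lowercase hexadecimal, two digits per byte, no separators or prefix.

8c8d03c78f

First, c1 ⊕ c2 = (M1 ⊕ K) ⊕ (M2 ⊕ K) = M1 ⊕ M2, so the key drops out. Then M2 = (M1 ⊕ M2) ⊕ M1 over the first 5 bytes.
byte 0: (71 XOR 96) XOR 6b = e7 XOR 6b = 8c
byte 1: (0e XOR e6) XOR 65 = e8 XOR 65 = 8d
byte 2: (b6 XOR cc) XOR 79 = 7a XOR 79 = 03
byte 3: (59 XOR a3) XOR 3d = fa XOR 3d = c7
byte 4: (cc XOR 73) XOR 30 = bf XOR 30 = 8f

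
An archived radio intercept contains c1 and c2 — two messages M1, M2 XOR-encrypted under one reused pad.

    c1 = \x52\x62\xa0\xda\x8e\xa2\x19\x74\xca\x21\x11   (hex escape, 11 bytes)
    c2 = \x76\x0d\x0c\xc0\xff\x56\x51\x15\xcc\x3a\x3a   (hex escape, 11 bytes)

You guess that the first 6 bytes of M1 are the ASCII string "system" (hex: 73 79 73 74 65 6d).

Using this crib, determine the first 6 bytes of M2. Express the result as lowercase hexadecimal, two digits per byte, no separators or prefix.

First, c1 ⊕ c2 = (M1 ⊕ K) ⊕ (M2 ⊕ K) = M1 ⊕ M2, so the key drops out. Then M2 = (M1 ⊕ M2) ⊕ M1 over the first 6 bytes.
byte 0: (52 ⊕ 76) ⊕ 73 = 24 ⊕ 73 = 57
byte 1: (62 ⊕ 0d) ⊕ 79 = 6f ⊕ 79 = 16
byte 2: (a0 ⊕ 0c) ⊕ 73 = ac ⊕ 73 = df
byte 3: (da ⊕ c0) ⊕ 74 = 1a ⊕ 74 = 6e
byte 4: (8e ⊕ ff) ⊕ 65 = 71 ⊕ 65 = 14
byte 5: (a2 ⊕ 56) ⊕ 6d = f4 ⊕ 6d = 99

5716df6e1499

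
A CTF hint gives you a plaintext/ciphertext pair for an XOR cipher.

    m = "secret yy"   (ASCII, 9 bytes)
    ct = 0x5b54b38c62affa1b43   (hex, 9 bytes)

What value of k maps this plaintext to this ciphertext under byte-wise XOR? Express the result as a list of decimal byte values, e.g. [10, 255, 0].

Since ct = m ⊕ k, XORing both sides with m gives k = m ⊕ ct.
byte 0: 115 xor  91 =  40
byte 1: 101 xor  84 =  49
byte 2:  99 xor 179 = 208
byte 3: 114 xor 140 = 254
byte 4: 101 xor  98 =   7
byte 5: 116 xor 175 = 219
byte 6:  32 xor 250 = 218
byte 7: 121 xor  27 =  98
byte 8: 121 xor  67 =  58

[40, 49, 208, 254, 7, 219, 218, 98, 58]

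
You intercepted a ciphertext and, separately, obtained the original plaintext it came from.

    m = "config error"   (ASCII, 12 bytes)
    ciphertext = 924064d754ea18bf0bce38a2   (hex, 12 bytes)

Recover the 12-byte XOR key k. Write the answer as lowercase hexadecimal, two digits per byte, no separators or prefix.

Since ciphertext = m ⊕ k, XORing both sides with m gives k = m ⊕ ciphertext.
63 ^ 92 = f1
6f ^ 40 = 2f
6e ^ 64 = 0a
66 ^ d7 = b1
69 ^ 54 = 3d
67 ^ ea = 8d
20 ^ 18 = 38
65 ^ bf = da
72 ^ 0b = 79
72 ^ ce = bc
6f ^ 38 = 57
72 ^ a2 = d0

f12f0ab13d8d38da79bc57d0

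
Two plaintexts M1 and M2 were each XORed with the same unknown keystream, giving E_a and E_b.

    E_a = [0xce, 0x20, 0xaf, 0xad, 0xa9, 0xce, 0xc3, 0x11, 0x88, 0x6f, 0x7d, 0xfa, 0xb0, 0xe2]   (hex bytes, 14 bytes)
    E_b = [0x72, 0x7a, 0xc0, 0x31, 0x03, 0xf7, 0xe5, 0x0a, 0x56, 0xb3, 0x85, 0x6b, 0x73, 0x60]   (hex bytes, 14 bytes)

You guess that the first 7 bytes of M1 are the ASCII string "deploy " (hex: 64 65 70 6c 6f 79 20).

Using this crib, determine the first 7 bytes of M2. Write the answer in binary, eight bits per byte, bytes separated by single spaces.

First, E_a ⊕ E_b = (M1 ⊕ K) ⊕ (M2 ⊕ K) = M1 ⊕ M2, so the key drops out. Then M2 = (M1 ⊕ M2) ⊕ M1 over the first 7 bytes.
byte 0: (ce ⊕ 72) ⊕ 64 = bc ⊕ 64 = d8
byte 1: (20 ⊕ 7a) ⊕ 65 = 5a ⊕ 65 = 3f
byte 2: (af ⊕ c0) ⊕ 70 = 6f ⊕ 70 = 1f
byte 3: (ad ⊕ 31) ⊕ 6c = 9c ⊕ 6c = f0
byte 4: (a9 ⊕ 03) ⊕ 6f = aa ⊕ 6f = c5
byte 5: (ce ⊕ f7) ⊕ 79 = 39 ⊕ 79 = 40
byte 6: (c3 ⊕ e5) ⊕ 20 = 26 ⊕ 20 = 06

11011000 00111111 00011111 11110000 11000101 01000000 00000110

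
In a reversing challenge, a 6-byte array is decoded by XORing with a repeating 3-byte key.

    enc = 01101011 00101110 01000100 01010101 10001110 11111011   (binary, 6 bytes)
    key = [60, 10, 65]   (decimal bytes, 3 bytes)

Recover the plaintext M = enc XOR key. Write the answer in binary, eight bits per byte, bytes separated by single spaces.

The 3-byte key repeats, so the effective keystream is 3c 0a 41 3c 0a 41.
byte 0: 01101011 XOR 00111100 = 01010111
byte 1: 00101110 XOR 00001010 = 00100100
byte 2: 01000100 XOR 01000001 = 00000101
byte 3: 01010101 XOR 00111100 = 01101001
byte 4: 10001110 XOR 00001010 = 10000100
byte 5: 11111011 XOR 01000001 = 10111010

01010111 00100100 00000101 01101001 10000100 10111010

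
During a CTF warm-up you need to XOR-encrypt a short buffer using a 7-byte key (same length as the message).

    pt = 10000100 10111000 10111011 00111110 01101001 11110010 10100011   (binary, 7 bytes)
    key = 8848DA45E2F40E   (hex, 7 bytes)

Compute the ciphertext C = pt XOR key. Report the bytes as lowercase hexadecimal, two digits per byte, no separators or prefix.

0cf0617b8b06ad

byte 0: 10000100 ⊕ 10001000 = 00001100
byte 1: 10111000 ⊕ 01001000 = 11110000
byte 2: 10111011 ⊕ 11011010 = 01100001
byte 3: 00111110 ⊕ 01000101 = 01111011
byte 4: 01101001 ⊕ 11100010 = 10001011
byte 5: 11110010 ⊕ 11110100 = 00000110
byte 6: 10100011 ⊕ 00001110 = 10101101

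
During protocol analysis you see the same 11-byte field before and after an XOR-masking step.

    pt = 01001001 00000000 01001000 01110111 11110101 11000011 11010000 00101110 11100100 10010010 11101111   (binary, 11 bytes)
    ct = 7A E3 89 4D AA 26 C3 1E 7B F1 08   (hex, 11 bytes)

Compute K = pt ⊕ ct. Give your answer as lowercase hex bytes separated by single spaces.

33 e3 c1 3a 5f e5 13 30 9f 63 e7

Since ct = pt ⊕ K, XORing both sides with pt gives K = pt ⊕ ct.
01001001 XOR 01111010 = 00110011
00000000 XOR 11100011 = 11100011
01001000 XOR 10001001 = 11000001
01110111 XOR 01001101 = 00111010
11110101 XOR 10101010 = 01011111
11000011 XOR 00100110 = 11100101
11010000 XOR 11000011 = 00010011
00101110 XOR 00011110 = 00110000
11100100 XOR 01111011 = 10011111
10010010 XOR 11110001 = 01100011
11101111 XOR 00001000 = 11100111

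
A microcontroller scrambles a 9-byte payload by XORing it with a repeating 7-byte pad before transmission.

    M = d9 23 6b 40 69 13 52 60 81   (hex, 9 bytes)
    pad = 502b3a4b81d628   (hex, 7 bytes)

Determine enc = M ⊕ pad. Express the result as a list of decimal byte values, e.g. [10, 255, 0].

The 7-byte key repeats, so the effective keystream is 50 2b 3a 4b 81 d6 28 50 2b.
byte 0: 11011001 XOR 01010000 = 10001001
byte 1: 00100011 XOR 00101011 = 00001000
byte 2: 01101011 XOR 00111010 = 01010001
byte 3: 01000000 XOR 01001011 = 00001011
byte 4: 01101001 XOR 10000001 = 11101000
byte 5: 00010011 XOR 11010110 = 11000101
byte 6: 01010010 XOR 00101000 = 01111010
byte 7: 01100000 XOR 01010000 = 00110000
byte 8: 10000001 XOR 00101011 = 10101010

[137, 8, 81, 11, 232, 197, 122, 48, 170]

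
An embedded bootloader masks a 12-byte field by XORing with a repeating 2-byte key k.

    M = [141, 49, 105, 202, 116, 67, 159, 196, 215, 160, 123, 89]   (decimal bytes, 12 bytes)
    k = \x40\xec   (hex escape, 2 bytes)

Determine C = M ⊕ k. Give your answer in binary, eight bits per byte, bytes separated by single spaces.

11001101 11011101 00101001 00100110 00110100 10101111 11011111 00101000 10010111 01001100 00111011 10110101

The 2-byte key repeats, so the effective keystream is 40 ec 40 ec 40 ec 40 ec 40 ec 40 ec.
byte 0: 141 ⊕  64 = 205
byte 1:  49 ⊕ 236 = 221
byte 2: 105 ⊕  64 =  41
byte 3: 202 ⊕ 236 =  38
byte 4: 116 ⊕  64 =  52
byte 5:  67 ⊕ 236 = 175
byte 6: 159 ⊕  64 = 223
byte 7: 196 ⊕ 236 =  40
byte 8: 215 ⊕  64 = 151
byte 9: 160 ⊕ 236 =  76
byte 10: 123 ⊕  64 =  59
byte 11:  89 ⊕ 236 = 181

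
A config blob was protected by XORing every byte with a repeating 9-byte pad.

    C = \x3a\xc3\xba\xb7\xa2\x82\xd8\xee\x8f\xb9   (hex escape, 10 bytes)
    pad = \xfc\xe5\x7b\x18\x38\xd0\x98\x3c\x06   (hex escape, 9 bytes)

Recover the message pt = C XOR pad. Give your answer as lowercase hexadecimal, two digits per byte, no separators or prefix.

The 9-byte key repeats, so the effective keystream is fc e5 7b 18 38 d0 98 3c 06 fc.
byte 0: 3a XOR fc = c6
byte 1: c3 XOR e5 = 26
byte 2: ba XOR 7b = c1
byte 3: b7 XOR 18 = af
byte 4: a2 XOR 38 = 9a
byte 5: 82 XOR d0 = 52
byte 6: d8 XOR 98 = 40
byte 7: ee XOR 3c = d2
byte 8: 8f XOR 06 = 89
byte 9: b9 XOR fc = 45

c626c1af9a5240d28945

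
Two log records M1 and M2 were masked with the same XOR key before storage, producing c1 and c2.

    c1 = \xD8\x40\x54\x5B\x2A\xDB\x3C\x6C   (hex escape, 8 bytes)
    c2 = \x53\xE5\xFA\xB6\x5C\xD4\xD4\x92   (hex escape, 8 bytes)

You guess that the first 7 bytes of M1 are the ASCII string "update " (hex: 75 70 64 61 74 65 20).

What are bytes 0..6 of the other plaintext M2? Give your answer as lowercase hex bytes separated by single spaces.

First, c1 ⊕ c2 = (M1 ⊕ K) ⊕ (M2 ⊕ K) = M1 ⊕ M2, so the key drops out. Then M2 = (M1 ⊕ M2) ⊕ M1 over the first 7 bytes.
byte 0: (d8 ^ 53) ^ 75 = 8b ^ 75 = fe
byte 1: (40 ^ e5) ^ 70 = a5 ^ 70 = d5
byte 2: (54 ^ fa) ^ 64 = ae ^ 64 = ca
byte 3: (5b ^ b6) ^ 61 = ed ^ 61 = 8c
byte 4: (2a ^ 5c) ^ 74 = 76 ^ 74 = 02
byte 5: (db ^ d4) ^ 65 = 0f ^ 65 = 6a
byte 6: (3c ^ d4) ^ 20 = e8 ^ 20 = c8

fe d5 ca 8c 02 6a c8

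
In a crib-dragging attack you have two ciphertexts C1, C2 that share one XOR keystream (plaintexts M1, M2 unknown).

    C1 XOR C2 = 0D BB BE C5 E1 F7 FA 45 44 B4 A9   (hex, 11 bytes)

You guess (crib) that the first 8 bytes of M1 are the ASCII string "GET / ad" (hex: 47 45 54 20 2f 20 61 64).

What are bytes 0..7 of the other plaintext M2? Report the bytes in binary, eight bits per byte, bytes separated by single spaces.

Since C1 ⊕ C2 = M1 ⊕ M2, XORing with the guessed M1 bytes yields the corresponding M2 bytes: M2 = (C1 ⊕ C2) ⊕ M1.
0d XOR 47 = 4a
bb XOR 45 = fe
be XOR 54 = ea
c5 XOR 20 = e5
e1 XOR 2f = ce
f7 XOR 20 = d7
fa XOR 61 = 9b
45 XOR 64 = 21

01001010 11111110 11101010 11100101 11001110 11010111 10011011 00100001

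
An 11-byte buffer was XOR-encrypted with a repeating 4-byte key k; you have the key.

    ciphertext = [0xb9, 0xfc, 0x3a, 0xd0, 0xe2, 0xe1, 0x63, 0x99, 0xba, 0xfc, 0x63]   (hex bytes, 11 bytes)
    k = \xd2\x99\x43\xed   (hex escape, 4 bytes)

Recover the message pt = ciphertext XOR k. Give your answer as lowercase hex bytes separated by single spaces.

The 4-byte key repeats, so the effective keystream is d2 99 43 ed d2 99 43 ed d2 99 43.
byte 0: 185 xor 210 = 107
byte 1: 252 xor 153 = 101
byte 2:  58 xor  67 = 121
byte 3: 208 xor 237 =  61
byte 4: 226 xor 210 =  48
byte 5: 225 xor 153 = 120
byte 6:  99 xor  67 =  32
byte 7: 153 xor 237 = 116
byte 8: 186 xor 210 = 104
byte 9: 252 xor 153 = 101
byte 10:  99 xor  67 =  32

6b 65 79 3d 30 78 20 74 68 65 20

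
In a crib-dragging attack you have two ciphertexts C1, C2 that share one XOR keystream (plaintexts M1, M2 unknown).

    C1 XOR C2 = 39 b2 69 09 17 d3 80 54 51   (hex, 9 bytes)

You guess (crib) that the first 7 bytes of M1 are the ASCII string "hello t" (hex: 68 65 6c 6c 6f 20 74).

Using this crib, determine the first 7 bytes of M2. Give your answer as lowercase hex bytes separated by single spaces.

51 d7 05 65 78 f3 f4

Since C1 ⊕ C2 = M1 ⊕ M2, XORing with the guessed M1 bytes yields the corresponding M2 bytes: M2 = (C1 ⊕ C2) ⊕ M1.
byte 0:  57 ⊕ 104 =  81
byte 1: 178 ⊕ 101 = 215
byte 2: 105 ⊕ 108 =   5
byte 3:   9 ⊕ 108 = 101
byte 4:  23 ⊕ 111 = 120
byte 5: 211 ⊕  32 = 243
byte 6: 128 ⊕ 116 = 244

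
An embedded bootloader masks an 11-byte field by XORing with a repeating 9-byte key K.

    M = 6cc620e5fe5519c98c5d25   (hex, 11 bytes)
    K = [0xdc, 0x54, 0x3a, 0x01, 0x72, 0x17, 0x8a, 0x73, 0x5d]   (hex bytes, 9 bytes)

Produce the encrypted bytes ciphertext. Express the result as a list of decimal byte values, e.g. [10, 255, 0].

[176, 146, 26, 228, 140, 66, 147, 186, 209, 129, 113]

The 9-byte key repeats, so the effective keystream is dc 54 3a 01 72 17 8a 73 5d dc 54.
byte 0: 01101100 XOR 11011100 = 10110000
byte 1: 11000110 XOR 01010100 = 10010010
byte 2: 00100000 XOR 00111010 = 00011010
byte 3: 11100101 XOR 00000001 = 11100100
byte 4: 11111110 XOR 01110010 = 10001100
byte 5: 01010101 XOR 00010111 = 01000010
byte 6: 00011001 XOR 10001010 = 10010011
byte 7: 11001001 XOR 01110011 = 10111010
byte 8: 10001100 XOR 01011101 = 11010001
byte 9: 01011101 XOR 11011100 = 10000001
byte 10: 00100101 XOR 01010100 = 01110001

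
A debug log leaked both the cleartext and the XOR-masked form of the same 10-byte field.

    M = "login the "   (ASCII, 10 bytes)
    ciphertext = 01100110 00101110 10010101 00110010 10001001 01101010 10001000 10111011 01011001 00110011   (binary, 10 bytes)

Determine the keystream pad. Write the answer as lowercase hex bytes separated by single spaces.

0a 41 f2 5b e7 4a fc d3 3c 13

Since ciphertext = M ⊕ pad, XORing both sides with M gives pad = M ⊕ ciphertext.
byte 0: 6c ⊕ 66 = 0a
byte 1: 6f ⊕ 2e = 41
byte 2: 67 ⊕ 95 = f2
byte 3: 69 ⊕ 32 = 5b
byte 4: 6e ⊕ 89 = e7
byte 5: 20 ⊕ 6a = 4a
byte 6: 74 ⊕ 88 = fc
byte 7: 68 ⊕ bb = d3
byte 8: 65 ⊕ 59 = 3c
byte 9: 20 ⊕ 33 = 13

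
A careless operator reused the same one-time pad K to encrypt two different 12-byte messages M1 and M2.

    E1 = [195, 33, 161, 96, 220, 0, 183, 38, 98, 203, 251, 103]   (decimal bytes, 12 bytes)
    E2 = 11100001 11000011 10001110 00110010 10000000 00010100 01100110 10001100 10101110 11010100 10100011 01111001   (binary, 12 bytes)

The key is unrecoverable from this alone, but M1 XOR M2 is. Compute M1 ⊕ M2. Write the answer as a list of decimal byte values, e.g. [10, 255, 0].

[34, 226, 47, 82, 92, 20, 209, 170, 204, 31, 88, 30]

E1 ⊕ E2 = (M1 ⊕ K) ⊕ (M2 ⊕ K) = M1 ⊕ M2 — the shared key cancels under XOR.
195 xor 225 =  34
 33 xor 195 = 226
161 xor 142 =  47
 96 xor  50 =  82
220 xor 128 =  92
  0 xor  20 =  20
183 xor 102 = 209
 38 xor 140 = 170
 98 xor 174 = 204
203 xor 212 =  31
251 xor 163 =  88
103 xor 121 =  30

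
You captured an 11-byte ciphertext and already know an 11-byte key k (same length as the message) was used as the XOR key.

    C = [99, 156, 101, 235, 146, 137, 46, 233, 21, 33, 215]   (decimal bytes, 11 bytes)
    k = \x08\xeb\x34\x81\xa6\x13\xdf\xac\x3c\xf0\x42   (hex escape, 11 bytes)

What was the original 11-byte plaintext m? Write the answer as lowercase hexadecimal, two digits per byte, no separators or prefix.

6b77516a349af14529d195

01100011 xor 00001000 = 01101011
10011100 xor 11101011 = 01110111
01100101 xor 00110100 = 01010001
11101011 xor 10000001 = 01101010
10010010 xor 10100110 = 00110100
10001001 xor 00010011 = 10011010
00101110 xor 11011111 = 11110001
11101001 xor 10101100 = 01000101
00010101 xor 00111100 = 00101001
00100001 xor 11110000 = 11010001
11010111 xor 01000010 = 10010101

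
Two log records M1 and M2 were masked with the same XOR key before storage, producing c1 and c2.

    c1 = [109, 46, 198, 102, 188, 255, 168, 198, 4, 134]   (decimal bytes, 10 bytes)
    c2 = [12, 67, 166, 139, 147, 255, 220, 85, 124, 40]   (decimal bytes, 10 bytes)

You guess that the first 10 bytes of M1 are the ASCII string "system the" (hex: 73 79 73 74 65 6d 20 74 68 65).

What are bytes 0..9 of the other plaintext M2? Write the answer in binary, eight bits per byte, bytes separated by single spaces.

First, c1 ⊕ c2 = (M1 ⊕ K) ⊕ (M2 ⊕ K) = M1 ⊕ M2, so the key drops out. Then M2 = (M1 ⊕ M2) ⊕ M1 over the first 10 bytes.
byte 0: (6d xor 0c) xor 73 = 61 xor 73 = 12
byte 1: (2e xor 43) xor 79 = 6d xor 79 = 14
byte 2: (c6 xor a6) xor 73 = 60 xor 73 = 13
byte 3: (66 xor 8b) xor 74 = ed xor 74 = 99
byte 4: (bc xor 93) xor 65 = 2f xor 65 = 4a
byte 5: (ff xor ff) xor 6d = 00 xor 6d = 6d
byte 6: (a8 xor dc) xor 20 = 74 xor 20 = 54
byte 7: (c6 xor 55) xor 74 = 93 xor 74 = e7
byte 8: (04 xor 7c) xor 68 = 78 xor 68 = 10
byte 9: (86 xor 28) xor 65 = ae xor 65 = cb

00010010 00010100 00010011 10011001 01001010 01101101 01010100 11100111 00010000 11001011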